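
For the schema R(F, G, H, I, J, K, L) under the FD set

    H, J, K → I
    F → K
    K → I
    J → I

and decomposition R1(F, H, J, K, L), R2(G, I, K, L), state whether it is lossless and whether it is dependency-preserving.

lossy and not dependency-preserving

Lossless test: (K, L)⁺ = {I, K, L}, which is a superkey of neither fragment — lossy.
Dependency preservation: the restricted closure of {J} across the fragments never reaches {I}, so J → I cannot be enforced without a join — not preserved.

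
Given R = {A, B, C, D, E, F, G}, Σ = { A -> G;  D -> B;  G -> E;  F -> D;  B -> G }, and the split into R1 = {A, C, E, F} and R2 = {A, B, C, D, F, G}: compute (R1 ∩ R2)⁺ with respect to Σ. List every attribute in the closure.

R1 ∩ R2 = {A, C, F}.
A → G applies, adding G
G → E applies, adding E
F → D applies, adding D
D → B applies, adding B
Closure: {A, B, C, D, E, F, G}.

A, B, C, D, E, F, G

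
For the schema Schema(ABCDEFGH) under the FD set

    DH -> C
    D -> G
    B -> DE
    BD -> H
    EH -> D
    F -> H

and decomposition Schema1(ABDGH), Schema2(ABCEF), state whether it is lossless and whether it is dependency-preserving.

Lossless test: (AB)⁺ = {ABCDEGH}, which contains all of one fragment — lossless.
Dependency preservation: the restricted closure of {DH} across the fragments never reaches {C}, so DH → C cannot be enforced without a join — not preserved.

lossless but not dependency-preserving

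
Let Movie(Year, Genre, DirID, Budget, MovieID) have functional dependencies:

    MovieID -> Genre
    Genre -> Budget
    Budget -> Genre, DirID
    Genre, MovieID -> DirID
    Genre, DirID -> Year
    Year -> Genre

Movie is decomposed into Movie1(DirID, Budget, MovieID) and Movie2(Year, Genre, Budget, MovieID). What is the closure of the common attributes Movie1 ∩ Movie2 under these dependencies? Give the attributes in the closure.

Movie1 ∩ Movie2 = {Budget, MovieID}.
MovieID → Genre applies, adding Genre
Budget → Genre, DirID applies, adding DirID
Genre, DirID → Year applies, adding Year
Closure: {Year, Genre, DirID, Budget, MovieID}.

Year, Genre, DirID, Budget, MovieID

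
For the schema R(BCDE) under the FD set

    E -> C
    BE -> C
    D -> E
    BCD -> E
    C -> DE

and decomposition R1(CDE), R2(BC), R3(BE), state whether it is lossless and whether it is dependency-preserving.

lossless and dependency-preserving

Lossless test (chase): Rows 1 and 3 agree on E; apply E→C and equate their C entries. Rows 1 and 2 agree on C; apply C→DE and equate their DE entries. Rows 1 and 3 agree on C; apply C→DE and equate their DE entries. Row 2 is now all distinguished symbols — the join is lossless.
Dependency preservation: BE → C; BCD → E are not contained in any single fragment, but the restricted closure of each left-hand side across the fragments still reaches the right-hand side; the remaining FDs each lie inside some fragment. All dependencies are preserved.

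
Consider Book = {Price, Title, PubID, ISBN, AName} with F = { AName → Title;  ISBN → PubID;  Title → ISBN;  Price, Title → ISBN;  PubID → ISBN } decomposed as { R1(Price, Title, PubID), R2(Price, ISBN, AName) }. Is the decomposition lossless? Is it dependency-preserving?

Lossless test: (Price)⁺ = {Price}, which is a superkey of neither fragment — lossy.
Dependency preservation: the restricted closure of {AName} across the fragments never reaches {Title}, so AName → Title cannot be enforced without a join — not preserved.

lossy and not dependency-preserving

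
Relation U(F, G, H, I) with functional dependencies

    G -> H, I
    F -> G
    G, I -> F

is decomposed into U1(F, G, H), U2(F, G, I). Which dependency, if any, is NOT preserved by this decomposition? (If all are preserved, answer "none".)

none

G → H, I: restricted closure across fragments reaches H, I.
F → G lies within U1.
G, I → F lies within U2.
Every dependency is enforceable on the fragments, so the decomposition is dependency-preserving.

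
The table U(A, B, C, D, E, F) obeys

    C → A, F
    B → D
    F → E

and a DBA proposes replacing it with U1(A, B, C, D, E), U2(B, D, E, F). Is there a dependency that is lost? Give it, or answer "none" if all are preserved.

C → A, F

Check C → A, F: no single fragment contains all of {A, C, F}, and the restricted closure of {C} across the fragments never reaches {A, F}.
B → D is preserved.
F → E is preserved.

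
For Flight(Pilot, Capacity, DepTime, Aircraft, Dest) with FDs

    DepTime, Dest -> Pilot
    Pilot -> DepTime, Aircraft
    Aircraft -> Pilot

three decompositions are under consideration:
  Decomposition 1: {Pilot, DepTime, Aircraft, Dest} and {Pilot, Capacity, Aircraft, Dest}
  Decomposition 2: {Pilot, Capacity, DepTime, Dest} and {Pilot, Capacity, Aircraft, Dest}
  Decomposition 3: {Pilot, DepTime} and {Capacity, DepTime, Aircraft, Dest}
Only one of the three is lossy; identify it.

Decomposition 1: common = {Pilot, Aircraft, Dest}, closure = {Pilot, DepTime, Aircraft, Dest} → lossless.
Decomposition 2: common = {Pilot, Capacity, Dest}, closure = {Pilot, Capacity, DepTime, Aircraft, Dest} → lossless.
Decomposition 3: common = {DepTime}, closure = {DepTime} → lossy.

Decomposition 3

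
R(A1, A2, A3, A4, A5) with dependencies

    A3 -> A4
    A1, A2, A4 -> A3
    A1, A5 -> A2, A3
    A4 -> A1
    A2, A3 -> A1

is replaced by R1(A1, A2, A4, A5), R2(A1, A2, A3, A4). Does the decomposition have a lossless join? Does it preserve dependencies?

Lossless test: (A1, A2, A4)⁺ = {A1, A2, A3, A4}, which contains all of one fragment — lossless.
Dependency preservation: A1, A5 → A2, A3 is not contained in any single fragment, but the restricted closure of its left-hand side across the fragments still reaches the right-hand side; the remaining FDs each lie inside some fragment. All dependencies are preserved.

lossless and dependency-preserving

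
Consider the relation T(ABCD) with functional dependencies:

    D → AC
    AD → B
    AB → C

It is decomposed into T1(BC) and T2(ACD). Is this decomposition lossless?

No

Common attributes: T1 ∩ T2 = {C}.
No dependency enlarges {C}, so (C)⁺ = {C}.
The closure contains neither all of T1 = {BC} nor all of T2 = {ACD}, so the common attributes are not a superkey of either fragment. The join is lossy.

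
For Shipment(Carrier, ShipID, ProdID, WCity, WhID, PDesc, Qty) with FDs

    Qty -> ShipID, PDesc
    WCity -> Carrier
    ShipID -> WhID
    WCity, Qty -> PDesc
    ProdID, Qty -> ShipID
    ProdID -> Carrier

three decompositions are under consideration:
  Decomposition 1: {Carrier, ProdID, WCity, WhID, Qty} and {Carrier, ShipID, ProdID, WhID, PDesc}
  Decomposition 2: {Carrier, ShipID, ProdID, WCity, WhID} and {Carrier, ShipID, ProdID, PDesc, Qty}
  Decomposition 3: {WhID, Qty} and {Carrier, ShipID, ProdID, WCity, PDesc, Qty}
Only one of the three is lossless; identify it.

Decomposition 3

Decomposition 1: common = {Carrier, ProdID, WhID}, closure = {Carrier, ProdID, WhID} → lossy.
Decomposition 2: common = {Carrier, ShipID, ProdID}, closure = {Carrier, ShipID, ProdID, WhID} → lossy.
Decomposition 3: common = {Qty}, closure = {ShipID, WhID, PDesc, Qty} → lossless.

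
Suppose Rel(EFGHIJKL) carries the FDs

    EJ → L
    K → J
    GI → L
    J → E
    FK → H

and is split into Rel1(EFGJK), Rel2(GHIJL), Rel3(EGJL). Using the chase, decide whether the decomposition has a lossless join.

No

Chase test. Columns are EFGHIJKL; row i has aⱼ where attribute j ∈ Reli, else bᵢⱼ.
Initial tableau (one row per fragment):
  row 1: a1 a2 a3 b14 b15 a6 a7 b18
  row 2: b21 b22 a3 a4 a5 a6 b27 a8
  row 3: a1 b32 a3 b34 b35 a6 b37 a8
Rows 1 and 3 agree on EJ; apply EJ→L and equate their L entries.
Rows 1 and 2 agree on J; apply J→E and equate their E entries.
No row becomes fully distinguished — the join is lossy.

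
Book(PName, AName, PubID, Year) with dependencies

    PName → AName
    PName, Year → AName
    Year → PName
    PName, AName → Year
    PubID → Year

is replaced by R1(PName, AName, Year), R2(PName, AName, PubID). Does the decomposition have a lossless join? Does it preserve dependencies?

lossless and dependency-preserving

Lossless test: (PName, AName)⁺ = {PName, AName, Year}, which contains all of one fragment — lossless.
Dependency preservation: PubID → Year is not contained in any single fragment, but the restricted closure of its left-hand side across the fragments still reaches the right-hand side; the remaining FDs each lie inside some fragment. All dependencies are preserved.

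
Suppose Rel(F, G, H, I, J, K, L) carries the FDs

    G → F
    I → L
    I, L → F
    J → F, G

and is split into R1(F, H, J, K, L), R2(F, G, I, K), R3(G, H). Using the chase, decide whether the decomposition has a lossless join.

No

Chase test. Columns are F, G, H, I, J, K, L; row i has aⱼ where attribute j ∈ Ri, else bᵢⱼ.
Initial tableau (one row per fragment):
  row 1: a1 b12 a3 b14 a5 a6 a7
  row 2: a1 a2 b23 a4 b25 a6 b27
  row 3: b31 a2 a3 b34 b35 b36 b37
Rows 2 and 3 agree on G; apply G→F and equate their F entries.
No row becomes fully distinguished — the join is lossy.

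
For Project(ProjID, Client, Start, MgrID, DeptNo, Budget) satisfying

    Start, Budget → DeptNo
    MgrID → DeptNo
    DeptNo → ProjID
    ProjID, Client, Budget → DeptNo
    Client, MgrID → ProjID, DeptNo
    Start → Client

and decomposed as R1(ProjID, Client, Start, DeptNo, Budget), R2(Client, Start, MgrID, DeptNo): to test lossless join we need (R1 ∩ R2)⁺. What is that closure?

R1 ∩ R2 = {Client, Start, DeptNo}.
DeptNo → ProjID applies, adding ProjID
Closure: {ProjID, Client, Start, DeptNo}.

ProjID, Client, Start, DeptNo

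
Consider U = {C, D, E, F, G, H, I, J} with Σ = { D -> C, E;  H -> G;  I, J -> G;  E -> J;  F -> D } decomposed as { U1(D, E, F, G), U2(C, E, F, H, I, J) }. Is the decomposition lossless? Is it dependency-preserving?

lossy and not dependency-preserving

Lossless test: (E, F)⁺ = {C, D, E, F, J}, which is a superkey of neither fragment — lossy.
Dependency preservation: the restricted closure of {D} across the fragments never reaches {C, E}, so D → C, E cannot be enforced without a join — not preserved.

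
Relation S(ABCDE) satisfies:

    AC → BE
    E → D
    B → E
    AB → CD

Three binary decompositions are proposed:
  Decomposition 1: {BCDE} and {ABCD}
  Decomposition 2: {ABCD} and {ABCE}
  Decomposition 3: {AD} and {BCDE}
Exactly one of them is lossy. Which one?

Decomposition 1: common = {BCD}, closure = {BCDE} → lossless.
Decomposition 2: common = {ABC}, closure = {ABCDE} → lossless.
Decomposition 3: common = {D}, closure = {D} → lossy.

Decomposition 3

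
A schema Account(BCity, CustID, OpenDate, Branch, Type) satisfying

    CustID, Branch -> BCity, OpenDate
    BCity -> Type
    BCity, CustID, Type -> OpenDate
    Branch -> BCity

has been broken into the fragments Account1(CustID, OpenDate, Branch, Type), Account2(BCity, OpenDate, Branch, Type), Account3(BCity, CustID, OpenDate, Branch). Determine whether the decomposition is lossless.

Chase test. Columns are BCity, CustID, OpenDate, Branch, Type; row i has aⱼ where attribute j ∈ Accounti, else bᵢⱼ.
Initial tableau (one row per fragment):
  row 1: b11 a2 a3 a4 a5
  row 2: a1 b22 a3 a4 a5
  row 3: a1 a2 a3 a4 b35
Rows 1 and 3 agree on CustID, Branch; apply CustID, Branch→BCity, OpenDate and equate their BCity, OpenDate entries.
Rows 1 and 3 agree on BCity; apply BCity→Type and equate their Type entries.
Row 1 is now all distinguished symbols — the join is lossless.

Yes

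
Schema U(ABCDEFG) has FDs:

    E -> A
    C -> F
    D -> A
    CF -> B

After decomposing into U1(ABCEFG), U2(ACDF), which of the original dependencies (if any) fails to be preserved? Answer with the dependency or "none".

E → A lies within U1.
C → F lies within U1.
D → A lies within U2.
CF → B lies within U1.
Every dependency is enforceable on the fragments, so the decomposition is dependency-preserving.

none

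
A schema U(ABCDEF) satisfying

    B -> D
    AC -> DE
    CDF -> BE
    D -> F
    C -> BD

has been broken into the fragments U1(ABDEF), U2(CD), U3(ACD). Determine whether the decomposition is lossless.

Chase test. Columns are ABCDEF; row i has aⱼ where attribute j ∈ Ui, else bᵢⱼ.
Initial tableau (one row per fragment):
  row 1: a1 a2 b13 a4 a5 a6
  row 2: b21 b22 a3 a4 b25 b26
  row 3: a1 b32 a3 a4 b35 b36
Rows 1 and 2 agree on D; apply D→F and equate their F entries.
Rows 1 and 3 agree on D; apply D→F and equate their F entries.
Rows 2 and 3 agree on C; apply C→BD and equate their BD entries.
Rows 2 and 3 agree on CDF; apply CDF→BE and equate their BE entries.
No row becomes fully distinguished — the join is lossy.

No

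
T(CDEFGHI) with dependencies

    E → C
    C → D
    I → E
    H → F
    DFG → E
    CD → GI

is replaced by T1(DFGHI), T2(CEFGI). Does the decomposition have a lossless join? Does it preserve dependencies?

Lossless test: (FGI)⁺ = {CDEFGI}, which contains all of one fragment — lossless.
Dependency preservation: C → D; DFG → E; CD → GI are not contained in any single fragment, but the restricted closure of each left-hand side across the fragments still reaches the right-hand side; the remaining FDs each lie inside some fragment. All dependencies are preserved.

lossless and dependency-preserving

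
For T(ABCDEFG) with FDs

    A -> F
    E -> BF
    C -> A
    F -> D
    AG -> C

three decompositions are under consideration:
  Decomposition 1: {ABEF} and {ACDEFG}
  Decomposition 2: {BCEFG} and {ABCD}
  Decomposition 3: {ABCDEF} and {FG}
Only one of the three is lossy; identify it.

Decomposition 1: common = {AEF}, closure = {ABDEF} → lossless.
Decomposition 2: common = {BC}, closure = {ABCDF} → lossless.
Decomposition 3: common = {F}, closure = {DF} → lossy.

Decomposition 3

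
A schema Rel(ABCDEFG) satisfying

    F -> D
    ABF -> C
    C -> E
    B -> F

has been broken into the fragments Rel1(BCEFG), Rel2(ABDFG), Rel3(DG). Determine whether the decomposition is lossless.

Chase test. Columns are ABCDEFG; row i has aⱼ where attribute j ∈ Reli, else bᵢⱼ.
Initial tableau (one row per fragment):
  row 1: b11 a2 a3 b14 a5 a6 a7
  row 2: a1 a2 b23 a4 b25 a6 a7
  row 3: b31 b32 b33 a4 b35 b36 a7
Rows 1 and 2 agree on F; apply F→D and equate their D entries.
No row becomes fully distinguished — the join is lossy.

No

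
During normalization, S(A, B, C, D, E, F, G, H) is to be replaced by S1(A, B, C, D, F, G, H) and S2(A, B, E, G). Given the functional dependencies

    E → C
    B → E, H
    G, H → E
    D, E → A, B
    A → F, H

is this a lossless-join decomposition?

Common attributes: S1 ∩ S2 = {A, B, G}.
Closure of {A, B, G}: B → E, H applies, adding E, H; A → F, H applies, adding F; E → C applies, adding C. So (A, B, G)⁺ = {A, B, C, E, F, G, H}.
This closure contains every attribute of S2, so S1 ∩ S2 → S2. The join is lossless.

Yes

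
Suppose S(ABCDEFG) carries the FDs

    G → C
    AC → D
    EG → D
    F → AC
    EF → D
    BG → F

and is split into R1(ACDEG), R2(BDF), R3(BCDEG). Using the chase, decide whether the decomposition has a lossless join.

Chase test. Columns are ABCDEFG; row i has aⱼ where attribute j ∈ Ri, else bᵢⱼ.
Initial tableau (one row per fragment):
  row 1: a1 b12 a3 a4 a5 b16 a7
  row 2: b21 a2 b23 a4 b25 a6 b27
  row 3: b31 a2 a3 a4 a5 b36 a7
No row becomes fully distinguished — the join is lossy.

No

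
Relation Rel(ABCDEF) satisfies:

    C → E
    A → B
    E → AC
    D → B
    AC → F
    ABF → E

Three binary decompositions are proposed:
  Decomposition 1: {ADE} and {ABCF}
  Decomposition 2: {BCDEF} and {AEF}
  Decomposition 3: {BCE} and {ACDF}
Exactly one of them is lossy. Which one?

Decomposition 1

Decomposition 1: common = {A}, closure = {AB} → lossy.
Decomposition 2: common = {EF}, closure = {ABCEF} → lossless.
Decomposition 3: common = {C}, closure = {ABCEF} → lossless.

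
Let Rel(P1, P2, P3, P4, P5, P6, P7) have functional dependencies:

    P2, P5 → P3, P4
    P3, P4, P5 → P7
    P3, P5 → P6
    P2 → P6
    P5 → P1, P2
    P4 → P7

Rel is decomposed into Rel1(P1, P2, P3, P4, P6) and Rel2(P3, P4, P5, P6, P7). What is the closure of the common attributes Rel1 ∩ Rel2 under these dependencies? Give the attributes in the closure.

Rel1 ∩ Rel2 = {P3, P4, P6}.
P4 → P7 applies, adding P7
Closure: {P3, P4, P6, P7}.

P3, P4, P6, P7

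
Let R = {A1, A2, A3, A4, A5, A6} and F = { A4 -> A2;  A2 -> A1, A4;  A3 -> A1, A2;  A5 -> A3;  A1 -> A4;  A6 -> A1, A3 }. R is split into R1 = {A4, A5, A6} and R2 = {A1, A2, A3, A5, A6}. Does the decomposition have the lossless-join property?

Common attributes: R1 ∩ R2 = {A5, A6}.
Closure of {A5, A6}: A5 → A3 applies, adding A3; A6 → A1, A3 applies, adding A1; A3 → A1, A2 applies, adding A2; A1 → A4 applies, adding A4. So (A5, A6)⁺ = {A1, A2, A3, A4, A5, A6}.
This closure contains every attribute of R1, so R1 ∩ R2 → R1. The join is lossless.

Yes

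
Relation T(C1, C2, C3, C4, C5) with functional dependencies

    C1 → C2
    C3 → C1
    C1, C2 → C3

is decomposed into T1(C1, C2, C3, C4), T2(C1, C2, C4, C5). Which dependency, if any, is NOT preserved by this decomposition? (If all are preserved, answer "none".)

none

C1 → C2 lies within T1.
C3 → C1 lies within T1.
C1, C2 → C3 lies within T1.
Every dependency is enforceable on the fragments, so the decomposition is dependency-preserving.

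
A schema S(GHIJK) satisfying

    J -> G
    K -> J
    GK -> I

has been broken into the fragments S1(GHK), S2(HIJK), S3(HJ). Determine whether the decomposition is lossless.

Chase test. Columns are GHIJK; row i has aⱼ where attribute j ∈ Si, else bᵢⱼ.
Initial tableau (one row per fragment):
  row 1: a1 a2 b13 b14 a5
  row 2: b21 a2 a3 a4 a5
  row 3: b31 a2 b33 a4 b35
Rows 2 and 3 agree on J; apply J→G and equate their G entries.
Rows 1 and 2 agree on K; apply K→J and equate their J entries.
Rows 1 and 2 agree on J; apply J→G and equate their G entries.
Rows 1 and 2 agree on GK; apply GK→I and equate their I entries.
Row 1 is now all distinguished symbols — the join is lossless.

Yes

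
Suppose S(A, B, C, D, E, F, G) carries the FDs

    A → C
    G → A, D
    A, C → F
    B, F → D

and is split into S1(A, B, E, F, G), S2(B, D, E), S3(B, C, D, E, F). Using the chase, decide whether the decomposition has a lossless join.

No

Chase test. Columns are A, B, C, D, E, F, G; row i has aⱼ where attribute j ∈ Si, else bᵢⱼ.
Initial tableau (one row per fragment):
  row 1: a1 a2 b13 b14 a5 a6 a7
  row 2: b21 a2 b23 a4 a5 b26 b27
  row 3: b31 a2 a3 a4 a5 a6 b37
Rows 1 and 3 agree on B, F; apply B, F→D and equate their D entries.
No row becomes fully distinguished — the join is lossy.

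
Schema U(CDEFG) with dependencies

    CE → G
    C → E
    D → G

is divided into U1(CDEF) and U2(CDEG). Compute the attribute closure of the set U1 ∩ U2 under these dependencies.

U1 ∩ U2 = {CDE}.
CE → G applies, adding G
Closure: {CDEG}.

CDEG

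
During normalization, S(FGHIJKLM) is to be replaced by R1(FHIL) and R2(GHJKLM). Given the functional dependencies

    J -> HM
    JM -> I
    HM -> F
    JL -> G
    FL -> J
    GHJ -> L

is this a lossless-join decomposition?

No

Common attributes: R1 ∩ R2 = {HL}.
No dependency enlarges {HL}, so (HL)⁺ = {HL}.
The closure contains neither all of R1 = {FHIL} nor all of R2 = {GHJKLM}, so the common attributes are not a superkey of either fragment. The join is lossy.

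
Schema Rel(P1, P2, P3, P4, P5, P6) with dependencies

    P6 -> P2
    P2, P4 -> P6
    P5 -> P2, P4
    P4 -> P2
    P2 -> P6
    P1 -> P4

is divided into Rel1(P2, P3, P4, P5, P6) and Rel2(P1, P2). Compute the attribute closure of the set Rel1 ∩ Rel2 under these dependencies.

P2, P6

Rel1 ∩ Rel2 = {P2}.
P2 → P6 applies, adding P6
Closure: {P2, P6}.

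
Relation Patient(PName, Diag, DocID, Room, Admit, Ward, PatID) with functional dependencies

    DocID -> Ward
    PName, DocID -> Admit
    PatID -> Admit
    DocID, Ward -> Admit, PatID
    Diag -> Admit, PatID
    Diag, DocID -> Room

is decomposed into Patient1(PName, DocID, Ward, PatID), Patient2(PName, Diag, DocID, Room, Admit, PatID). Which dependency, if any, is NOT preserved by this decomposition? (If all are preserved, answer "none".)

DocID → Ward lies within Patient1.
PName, DocID → Admit lies within Patient2.
PatID → Admit lies within Patient2.
DocID, Ward → Admit, PatID: restricted closure across fragments reaches Admit, PatID.
Diag → Admit, PatID lies within Patient2.
Diag, DocID → Room lies within Patient2.
Every dependency is enforceable on the fragments, so the decomposition is dependency-preserving.

none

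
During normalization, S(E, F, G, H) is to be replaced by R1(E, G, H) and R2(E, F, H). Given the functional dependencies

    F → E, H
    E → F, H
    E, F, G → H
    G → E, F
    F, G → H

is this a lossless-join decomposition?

Common attributes: R1 ∩ R2 = {E, H}.
Closure of {E, H}: E → F, H applies, adding F. So (E, H)⁺ = {E, F, H}.
This closure contains every attribute of R2, so R1 ∩ R2 → R2. The join is lossless.

Yes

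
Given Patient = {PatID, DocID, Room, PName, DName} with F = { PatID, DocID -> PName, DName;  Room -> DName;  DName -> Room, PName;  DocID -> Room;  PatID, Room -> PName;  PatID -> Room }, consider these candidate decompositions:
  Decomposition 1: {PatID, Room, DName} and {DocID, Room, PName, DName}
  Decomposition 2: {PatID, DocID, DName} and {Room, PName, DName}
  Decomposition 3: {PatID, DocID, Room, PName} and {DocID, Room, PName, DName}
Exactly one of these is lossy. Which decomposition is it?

Decomposition 1: common = {Room, DName}, closure = {Room, PName, DName} → lossy.
Decomposition 2: common = {DName}, closure = {Room, PName, DName} → lossless.
Decomposition 3: common = {DocID, Room, PName}, closure = {DocID, Room, PName, DName} → lossless.

Decomposition 1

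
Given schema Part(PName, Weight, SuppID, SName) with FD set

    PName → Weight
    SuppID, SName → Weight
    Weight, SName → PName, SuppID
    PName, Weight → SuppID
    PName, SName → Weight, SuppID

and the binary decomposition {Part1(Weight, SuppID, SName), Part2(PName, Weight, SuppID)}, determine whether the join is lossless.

Common attributes: Part1 ∩ Part2 = {Weight, SuppID}.
No dependency enlarges {Weight, SuppID}, so (Weight, SuppID)⁺ = {Weight, SuppID}.
The closure contains neither all of Part1 = {Weight, SuppID, SName} nor all of Part2 = {PName, Weight, SuppID}, so the common attributes are not a superkey of either fragment. The join is lossy.

No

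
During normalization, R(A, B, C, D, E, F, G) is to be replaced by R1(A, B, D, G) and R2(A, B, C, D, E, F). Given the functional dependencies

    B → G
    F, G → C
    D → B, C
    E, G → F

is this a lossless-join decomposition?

Yes

Common attributes: R1 ∩ R2 = {A, B, D}.
Closure of {A, B, D}: B → G applies, adding G; D → B, C applies, adding C. So (A, B, D)⁺ = {A, B, C, D, G}.
This closure contains every attribute of R1, so R1 ∩ R2 → R1. The join is lossless.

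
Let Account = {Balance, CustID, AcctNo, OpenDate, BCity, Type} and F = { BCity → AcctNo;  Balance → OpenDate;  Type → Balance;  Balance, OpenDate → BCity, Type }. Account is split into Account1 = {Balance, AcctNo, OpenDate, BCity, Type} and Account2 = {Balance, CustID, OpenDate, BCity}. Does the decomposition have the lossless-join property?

Common attributes: Account1 ∩ Account2 = {Balance, OpenDate, BCity}.
Closure of {Balance, OpenDate, BCity}: BCity → AcctNo applies, adding AcctNo; Balance, OpenDate → BCity, Type applies, adding Type. So (Balance, OpenDate, BCity)⁺ = {Balance, AcctNo, OpenDate, BCity, Type}.
This closure contains every attribute of Account1, so Account1 ∩ Account2 → Account1. The join is lossless.

Yes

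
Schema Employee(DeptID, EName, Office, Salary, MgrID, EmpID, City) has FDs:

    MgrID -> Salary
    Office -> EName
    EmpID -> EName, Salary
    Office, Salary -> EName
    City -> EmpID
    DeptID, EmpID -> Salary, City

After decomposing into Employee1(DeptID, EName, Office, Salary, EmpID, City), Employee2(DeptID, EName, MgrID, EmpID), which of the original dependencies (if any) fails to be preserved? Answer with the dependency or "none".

MgrID -> Salary

Check MgrID → Salary: no single fragment contains all of {Salary, MgrID}, and the restricted closure of {MgrID} across the fragments never reaches {Salary}.
Office → EName is preserved.
EmpID → EName, Salary is preserved.
Office, Salary → EName is preserved.
City → EmpID is preserved.
DeptID, EmpID → Salary, City is preserved.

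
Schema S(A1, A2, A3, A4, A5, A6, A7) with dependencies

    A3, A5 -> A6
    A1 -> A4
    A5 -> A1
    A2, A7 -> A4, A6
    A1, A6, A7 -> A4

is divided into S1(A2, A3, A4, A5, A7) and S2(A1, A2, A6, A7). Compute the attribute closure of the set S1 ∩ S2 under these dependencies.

A2, A4, A6, A7

S1 ∩ S2 = {A2, A7}.
A2, A7 → A4, A6 applies, adding A4, A6
Closure: {A2, A4, A6, A7}.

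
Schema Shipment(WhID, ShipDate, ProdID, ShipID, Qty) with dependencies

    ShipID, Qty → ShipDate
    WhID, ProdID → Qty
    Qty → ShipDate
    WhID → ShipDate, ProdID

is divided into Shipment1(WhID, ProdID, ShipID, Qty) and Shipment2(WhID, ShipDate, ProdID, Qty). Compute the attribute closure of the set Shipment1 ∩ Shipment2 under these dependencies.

Shipment1 ∩ Shipment2 = {WhID, ProdID, Qty}.
Qty → ShipDate applies, adding ShipDate
Closure: {WhID, ShipDate, ProdID, Qty}.

WhID, ShipDate, ProdID, Qty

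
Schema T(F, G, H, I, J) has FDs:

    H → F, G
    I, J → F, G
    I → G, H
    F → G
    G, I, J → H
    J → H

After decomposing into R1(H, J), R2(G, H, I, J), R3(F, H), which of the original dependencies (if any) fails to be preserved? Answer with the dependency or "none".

Check F → G: no single fragment contains all of {F, G}, and the restricted closure of {F} across the fragments never reaches {G}.
H → F, G is preserved.
I, J → F, G is preserved.
I → G, H is preserved.
G, I, J → H is preserved.
J → H is preserved.

F → G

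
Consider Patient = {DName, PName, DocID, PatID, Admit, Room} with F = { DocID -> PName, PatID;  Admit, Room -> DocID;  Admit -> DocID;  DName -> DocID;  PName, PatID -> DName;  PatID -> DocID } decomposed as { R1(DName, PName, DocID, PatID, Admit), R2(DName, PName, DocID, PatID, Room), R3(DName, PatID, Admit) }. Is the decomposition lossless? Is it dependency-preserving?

lossy but dependency-preserving

Lossless test (chase): Rows 1 and 3 agree on Admit; apply Admit→DocID and equate their DocID entries. Rows 1 and 3 agree on DocID; apply DocID→PName, PatID and equate their PName, PatID entries. No row becomes fully distinguished — the join is lossy.
Dependency preservation: Admit, Room → DocID is not contained in any single fragment, but the restricted closure of its left-hand side across the fragments still reaches the right-hand side; the remaining FDs each lie inside some fragment. All dependencies are preserved.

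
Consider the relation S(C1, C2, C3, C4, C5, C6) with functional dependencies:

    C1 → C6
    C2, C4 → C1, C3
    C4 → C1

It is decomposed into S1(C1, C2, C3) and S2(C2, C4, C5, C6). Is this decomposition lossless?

Common attributes: S1 ∩ S2 = {C2}.
No dependency enlarges {C2}, so (C2)⁺ = {C2}.
The closure contains neither all of S1 = {C1, C2, C3} nor all of S2 = {C2, C4, C5, C6}, so the common attributes are not a superkey of either fragment. The join is lossy.

No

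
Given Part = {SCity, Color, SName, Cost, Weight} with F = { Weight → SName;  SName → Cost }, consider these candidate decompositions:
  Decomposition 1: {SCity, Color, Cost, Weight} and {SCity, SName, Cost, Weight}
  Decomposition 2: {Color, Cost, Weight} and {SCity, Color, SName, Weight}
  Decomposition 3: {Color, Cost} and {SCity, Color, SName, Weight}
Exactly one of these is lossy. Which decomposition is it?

Decomposition 1: common = {SCity, Cost, Weight}, closure = {SCity, SName, Cost, Weight} → lossless.
Decomposition 2: common = {Color, Weight}, closure = {Color, SName, Cost, Weight} → lossless.
Decomposition 3: common = {Color}, closure = {Color} → lossy.

Decomposition 3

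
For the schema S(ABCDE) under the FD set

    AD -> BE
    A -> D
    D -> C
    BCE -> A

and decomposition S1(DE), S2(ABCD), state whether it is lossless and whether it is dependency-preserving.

lossy and not dependency-preserving

Lossless test: (D)⁺ = {CD}, which is a superkey of neither fragment — lossy.
Dependency preservation: the restricted closure of {AD} across the fragments never reaches {BE}, so AD → BE cannot be enforced without a join — not preserved.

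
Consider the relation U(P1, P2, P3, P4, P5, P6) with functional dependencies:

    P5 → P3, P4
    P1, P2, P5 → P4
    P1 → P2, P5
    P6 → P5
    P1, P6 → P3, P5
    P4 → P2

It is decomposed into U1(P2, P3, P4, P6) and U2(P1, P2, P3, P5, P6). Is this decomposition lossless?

Yes

Common attributes: U1 ∩ U2 = {P2, P3, P6}.
Closure of {P2, P3, P6}: P6 → P5 applies, adding P5; P5 → P3, P4 applies, adding P4. So (P2, P3, P6)⁺ = {P2, P3, P4, P5, P6}.
This closure contains every attribute of U1, so U1 ∩ U2 → U1. The join is lossless.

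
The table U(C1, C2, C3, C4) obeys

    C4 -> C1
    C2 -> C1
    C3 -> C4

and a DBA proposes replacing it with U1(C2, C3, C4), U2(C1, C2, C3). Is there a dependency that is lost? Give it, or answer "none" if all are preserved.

Check C4 → C1: no single fragment contains all of {C1, C4}, and the restricted closure of {C4} across the fragments never reaches {C1}.
C2 → C1 is preserved.
C3 → C4 is preserved.

C4 -> C1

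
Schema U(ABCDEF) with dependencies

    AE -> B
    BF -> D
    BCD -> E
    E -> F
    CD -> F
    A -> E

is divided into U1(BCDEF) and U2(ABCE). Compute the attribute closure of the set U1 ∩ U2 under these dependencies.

U1 ∩ U2 = {BCE}.
E → F applies, adding F
BF → D applies, adding D
Closure: {BCDEF}.

BCDEF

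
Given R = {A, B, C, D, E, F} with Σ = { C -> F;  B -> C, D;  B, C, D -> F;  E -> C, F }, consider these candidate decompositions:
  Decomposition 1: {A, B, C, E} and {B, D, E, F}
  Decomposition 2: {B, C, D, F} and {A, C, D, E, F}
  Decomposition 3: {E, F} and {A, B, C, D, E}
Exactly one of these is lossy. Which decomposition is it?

Decomposition 1: common = {B, E}, closure = {B, C, D, E, F} → lossless.
Decomposition 2: common = {C, D, F}, closure = {C, D, F} → lossy.
Decomposition 3: common = {E}, closure = {C, E, F} → lossless.

Decomposition 2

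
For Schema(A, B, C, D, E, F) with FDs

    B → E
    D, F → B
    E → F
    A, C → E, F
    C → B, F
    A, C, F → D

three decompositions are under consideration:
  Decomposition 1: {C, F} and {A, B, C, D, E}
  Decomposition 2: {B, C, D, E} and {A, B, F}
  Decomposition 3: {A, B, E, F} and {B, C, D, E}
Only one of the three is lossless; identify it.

Decomposition 1

Decomposition 1: common = {C}, closure = {B, C, E, F} → lossless.
Decomposition 2: common = {B}, closure = {B, E, F} → lossy.
Decomposition 3: common = {B, E}, closure = {B, E, F} → lossy.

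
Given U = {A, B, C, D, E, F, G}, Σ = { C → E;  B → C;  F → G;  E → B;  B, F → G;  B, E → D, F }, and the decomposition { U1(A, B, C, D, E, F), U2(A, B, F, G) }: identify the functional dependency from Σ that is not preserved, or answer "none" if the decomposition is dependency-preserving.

none

C → E lies within U1.
B → C lies within U1.
F → G lies within U2.
E → B lies within U1.
B, F → G lies within U2.
B, E → D, F lies within U1.
Every dependency is enforceable on the fragments, so the decomposition is dependency-preserving.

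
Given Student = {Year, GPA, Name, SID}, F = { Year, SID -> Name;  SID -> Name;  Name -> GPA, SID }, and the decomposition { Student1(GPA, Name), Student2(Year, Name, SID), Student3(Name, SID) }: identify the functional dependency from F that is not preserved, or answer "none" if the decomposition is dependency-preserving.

none

Year, SID → Name lies within Student2.
SID → Name lies within Student2.
Name → GPA, SID: restricted closure across fragments reaches GPA, SID.
Every dependency is enforceable on the fragments, so the decomposition is dependency-preserving.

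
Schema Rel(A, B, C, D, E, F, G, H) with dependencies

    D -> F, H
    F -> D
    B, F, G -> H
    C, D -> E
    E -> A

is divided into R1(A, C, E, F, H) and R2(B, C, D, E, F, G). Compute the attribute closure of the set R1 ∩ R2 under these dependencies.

A, C, D, E, F, H

R1 ∩ R2 = {C, E, F}.
F → D applies, adding D
E → A applies, adding A
D → F, H applies, adding H
Closure: {A, C, D, E, F, H}.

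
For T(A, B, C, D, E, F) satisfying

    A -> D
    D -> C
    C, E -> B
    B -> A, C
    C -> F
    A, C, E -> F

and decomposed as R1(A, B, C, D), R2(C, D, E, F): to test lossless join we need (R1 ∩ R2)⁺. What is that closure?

C, D, F

R1 ∩ R2 = {C, D}.
C → F applies, adding F
Closure: {C, D, F}.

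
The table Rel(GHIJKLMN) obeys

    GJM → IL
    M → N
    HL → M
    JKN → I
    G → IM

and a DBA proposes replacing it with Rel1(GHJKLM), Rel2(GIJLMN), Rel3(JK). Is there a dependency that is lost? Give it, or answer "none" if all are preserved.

Check JKN → I: no single fragment contains all of {IJKN}, and the restricted closure of {JKN} across the fragments never reaches {I}.
GJM → IL is preserved.
M → N is preserved.
HL → M is preserved.
G → IM is preserved.

JKN → I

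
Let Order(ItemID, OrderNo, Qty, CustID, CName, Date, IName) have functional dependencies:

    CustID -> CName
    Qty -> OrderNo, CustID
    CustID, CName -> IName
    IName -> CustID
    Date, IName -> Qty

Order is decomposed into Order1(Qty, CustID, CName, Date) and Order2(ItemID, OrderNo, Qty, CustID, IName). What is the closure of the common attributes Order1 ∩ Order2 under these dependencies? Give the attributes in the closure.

OrderNo, Qty, CustID, CName, IName

Order1 ∩ Order2 = {Qty, CustID}.
CustID → CName applies, adding CName
Qty → OrderNo, CustID applies, adding OrderNo
CustID, CName → IName applies, adding IName
Closure: {OrderNo, Qty, CustID, CName, IName}.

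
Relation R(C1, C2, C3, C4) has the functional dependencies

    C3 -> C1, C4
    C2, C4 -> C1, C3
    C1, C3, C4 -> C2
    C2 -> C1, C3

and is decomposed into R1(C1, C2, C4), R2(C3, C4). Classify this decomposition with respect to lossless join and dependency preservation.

lossy and not dependency-preserving

Lossless test: (C4)⁺ = {C4}, which is a superkey of neither fragment — lossy.
Dependency preservation: the restricted closure of {C3} across the fragments never reaches {C1, C4}, so C3 → C1, C4 cannot be enforced without a join — not preserved.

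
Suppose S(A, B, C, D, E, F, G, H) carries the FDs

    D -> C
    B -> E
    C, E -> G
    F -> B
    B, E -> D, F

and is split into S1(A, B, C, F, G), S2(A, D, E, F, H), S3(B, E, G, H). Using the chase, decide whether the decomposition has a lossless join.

Chase test. Columns are A, B, C, D, E, F, G, H; row i has aⱼ where attribute j ∈ Si, else bᵢⱼ.
Initial tableau (one row per fragment):
  row 1: a1 a2 a3 b14 b15 a6 a7 b18
  row 2: a1 b22 b23 a4 a5 a6 b27 a8
  row 3: b31 a2 b33 b34 a5 b36 a7 a8
Rows 1 and 3 agree on B; apply B→E and equate their E entries.
Rows 1 and 2 agree on F; apply F→B and equate their B entries.
Rows 1 and 2 agree on B, E; apply B, E→D, F and equate their D, F entries.
Rows 1 and 3 agree on B, E; apply B, E→D, F and equate their D, F entries.
Rows 1 and 2 agree on D; apply D→C and equate their C entries.
Rows 1 and 3 agree on D; apply D→C and equate their C entries.
Rows 1 and 2 agree on C, E; apply C, E→G and equate their G entries.
Row 2 is now all distinguished symbols — the join is lossless.

Yes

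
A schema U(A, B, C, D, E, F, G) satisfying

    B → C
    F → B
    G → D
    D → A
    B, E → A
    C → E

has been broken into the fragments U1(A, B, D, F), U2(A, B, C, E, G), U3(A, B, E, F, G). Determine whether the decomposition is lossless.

Chase test. Columns are A, B, C, D, E, F, G; row i has aⱼ where attribute j ∈ Ui, else bᵢⱼ.
Initial tableau (one row per fragment):
  row 1: a1 a2 b13 a4 b15 a6 b17
  row 2: a1 a2 a3 b24 a5 b26 a7
  row 3: a1 a2 b33 b34 a5 a6 a7
Rows 1 and 2 agree on B; apply B→C and equate their C entries.
Rows 1 and 3 agree on B; apply B→C and equate their C entries.
Rows 2 and 3 agree on G; apply G→D and equate their D entries.
Rows 1 and 2 agree on C; apply C→E and equate their E entries.
No row becomes fully distinguished — the join is lossy.

No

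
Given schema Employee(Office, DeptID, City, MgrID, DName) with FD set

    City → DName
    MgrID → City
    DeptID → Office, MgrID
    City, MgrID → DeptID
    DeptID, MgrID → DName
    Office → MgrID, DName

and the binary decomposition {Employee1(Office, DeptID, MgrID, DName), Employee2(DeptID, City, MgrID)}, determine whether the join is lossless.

Common attributes: Employee1 ∩ Employee2 = {DeptID, MgrID}.
Closure of {DeptID, MgrID}: MgrID → City applies, adding City; DeptID → Office, MgrID applies, adding Office; DeptID, MgrID → DName applies, adding DName. So (DeptID, MgrID)⁺ = {Office, DeptID, City, MgrID, DName}.
This closure contains every attribute of Employee1, so Employee1 ∩ Employee2 → Employee1. The join is lossless.

Yes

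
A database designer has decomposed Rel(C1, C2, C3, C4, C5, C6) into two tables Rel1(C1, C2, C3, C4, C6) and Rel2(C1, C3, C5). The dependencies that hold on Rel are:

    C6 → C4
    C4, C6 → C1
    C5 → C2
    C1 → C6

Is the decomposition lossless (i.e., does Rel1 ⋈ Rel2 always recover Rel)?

No

Common attributes: Rel1 ∩ Rel2 = {C1, C3}.
Closure of {C1, C3}: C1 → C6 applies, adding C6; C6 → C4 applies, adding C4. So (C1, C3)⁺ = {C1, C3, C4, C6}.
The closure contains neither all of Rel1 = {C1, C2, C3, C4, C6} nor all of Rel2 = {C1, C3, C5}, so the common attributes are not a superkey of either fragment. The join is lossy.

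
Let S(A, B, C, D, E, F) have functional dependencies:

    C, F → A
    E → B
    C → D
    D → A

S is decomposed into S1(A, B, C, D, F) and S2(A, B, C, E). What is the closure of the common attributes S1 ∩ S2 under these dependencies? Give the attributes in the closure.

A, B, C, D

S1 ∩ S2 = {A, B, C}.
C → D applies, adding D
Closure: {A, B, C, D}.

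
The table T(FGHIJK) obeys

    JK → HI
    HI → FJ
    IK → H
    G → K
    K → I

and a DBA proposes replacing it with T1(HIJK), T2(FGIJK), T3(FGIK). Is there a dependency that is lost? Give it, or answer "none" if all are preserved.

Check HI → FJ: no single fragment contains all of {FHIJ}, and the restricted closure of {HI} across the fragments never reaches {FJ}.
JK → HI is preserved.
IK → H is preserved.
G → K is preserved.
K → I is preserved.

HI → FJ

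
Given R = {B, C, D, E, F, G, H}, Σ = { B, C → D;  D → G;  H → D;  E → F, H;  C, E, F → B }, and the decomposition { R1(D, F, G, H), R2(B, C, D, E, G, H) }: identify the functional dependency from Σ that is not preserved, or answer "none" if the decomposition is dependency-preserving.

E → F, H

Check E → F, H: no single fragment contains all of {E, F, H}, and the restricted closure of {E} across the fragments never reaches {F, H}.
B, C → D is preserved.
D → G is preserved.
H → D is preserved.
C, E, F → B is preserved.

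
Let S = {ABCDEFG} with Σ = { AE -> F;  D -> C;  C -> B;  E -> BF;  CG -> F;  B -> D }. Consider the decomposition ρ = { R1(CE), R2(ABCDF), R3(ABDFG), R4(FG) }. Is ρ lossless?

Chase test. Columns are ABCDEFG; row i has aⱼ where attribute j ∈ Ri, else bᵢⱼ.
Initial tableau (one row per fragment):
  row 1: b11 b12 a3 b14 a5 b16 b17
  row 2: a1 a2 a3 a4 b25 a6 b27
  row 3: a1 a2 b33 a4 b35 a6 a7
  row 4: b41 b42 b43 b44 b45 a6 a7
Rows 2 and 3 agree on D; apply D→C and equate their C entries.
Rows 1 and 2 agree on C; apply C→B and equate their B entries.
Rows 1 and 2 agree on B; apply B→D and equate their D entries.
No row becomes fully distinguished — the join is lossy.

No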